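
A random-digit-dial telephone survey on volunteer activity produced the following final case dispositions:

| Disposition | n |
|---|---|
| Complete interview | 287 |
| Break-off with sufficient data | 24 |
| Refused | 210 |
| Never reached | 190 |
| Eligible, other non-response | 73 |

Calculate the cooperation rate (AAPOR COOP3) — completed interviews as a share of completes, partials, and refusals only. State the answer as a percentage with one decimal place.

55.1%

Numerator → 287
Base → 287 + 24 + 210 = 521
COOP3 = 287 / 521 = 0.5509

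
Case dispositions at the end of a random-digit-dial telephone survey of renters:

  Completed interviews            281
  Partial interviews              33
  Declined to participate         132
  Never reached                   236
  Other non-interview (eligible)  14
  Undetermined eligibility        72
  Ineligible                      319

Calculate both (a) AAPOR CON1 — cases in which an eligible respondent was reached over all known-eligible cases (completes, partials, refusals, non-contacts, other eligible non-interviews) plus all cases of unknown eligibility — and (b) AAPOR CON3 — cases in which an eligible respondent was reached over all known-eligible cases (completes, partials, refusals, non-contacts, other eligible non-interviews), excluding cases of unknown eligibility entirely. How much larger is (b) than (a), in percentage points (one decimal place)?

6.2

Top → 281 + 33 + 132 + 14 = 460
Denom → 281 + 33 + 132 + 236 + 14 + 72 = 768
CON1 = 460 / 768 = 0.5990
Denom → 281 + 33 + 132 + 236 + 14 = 696
CON3 = 460 / 696 = 0.6609
Difference = 66.09 − 59.90 = 6.19 percentage points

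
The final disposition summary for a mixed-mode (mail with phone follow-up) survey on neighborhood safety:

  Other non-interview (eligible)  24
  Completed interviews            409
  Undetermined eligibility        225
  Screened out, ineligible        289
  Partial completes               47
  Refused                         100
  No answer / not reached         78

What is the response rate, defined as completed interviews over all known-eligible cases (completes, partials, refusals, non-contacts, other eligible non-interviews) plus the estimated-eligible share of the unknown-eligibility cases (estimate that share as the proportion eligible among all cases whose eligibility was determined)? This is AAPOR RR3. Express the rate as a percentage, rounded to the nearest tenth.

Numerator: 409
Known eligible: 409 + 47 + 100 + 78 + 24 = 658
e = 658 / (658 + 289) = 658 / 947 = 0.6948
Estimated eligible among unknowns: 0.6948 × 225 = 156.33
Denom: 658 + 156.33 = 814.33
RR3 = 409 / 814.33 = 0.5023

50.2%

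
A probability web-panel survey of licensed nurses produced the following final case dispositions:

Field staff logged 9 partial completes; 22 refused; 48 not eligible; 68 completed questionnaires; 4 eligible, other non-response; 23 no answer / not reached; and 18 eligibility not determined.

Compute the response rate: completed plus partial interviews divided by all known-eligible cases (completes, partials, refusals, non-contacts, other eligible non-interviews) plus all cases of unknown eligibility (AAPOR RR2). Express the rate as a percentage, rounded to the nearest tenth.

Num = 68 + 9 = 77
Base = 68 + 9 + 22 + 23 + 4 + 18 = 144
RR2 = 77 / 144 = 0.5347

53.5%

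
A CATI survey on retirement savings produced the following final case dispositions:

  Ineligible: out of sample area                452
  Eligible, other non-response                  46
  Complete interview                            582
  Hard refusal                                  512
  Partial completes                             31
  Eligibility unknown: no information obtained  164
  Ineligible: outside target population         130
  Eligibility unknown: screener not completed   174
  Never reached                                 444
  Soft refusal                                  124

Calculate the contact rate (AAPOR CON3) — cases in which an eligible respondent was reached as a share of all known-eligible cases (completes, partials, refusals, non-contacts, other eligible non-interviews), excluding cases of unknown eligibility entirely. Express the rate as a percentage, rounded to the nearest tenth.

74.5%

Refused = 512 + 124 = 636
Unknown if eligible = 174 + 164 = 338
Screened out, ineligible = 130 + 452 = 582
Numerator → 582 + 31 + 636 + 46 = 1295
Denom → 582 + 31 + 636 + 444 + 46 = 1739
CON3 = 1295 / 1739 = 0.7447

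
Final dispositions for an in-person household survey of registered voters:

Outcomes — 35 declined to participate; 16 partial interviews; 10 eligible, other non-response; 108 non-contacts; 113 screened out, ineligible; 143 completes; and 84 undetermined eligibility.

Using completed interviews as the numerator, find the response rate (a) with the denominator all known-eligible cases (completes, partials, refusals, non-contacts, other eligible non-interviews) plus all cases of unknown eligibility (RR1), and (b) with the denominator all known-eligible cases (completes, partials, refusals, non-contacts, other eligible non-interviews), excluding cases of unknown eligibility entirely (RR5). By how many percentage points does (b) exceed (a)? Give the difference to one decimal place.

Numerator = 143
Base = 143 + 16 + 35 + 108 + 10 + 84 = 396
RR1 = 143 / 396 = 0.3611
Base = 143 + 16 + 35 + 108 + 10 = 312
RR5 = 143 / 312 = 0.4583
Difference = 45.83 − 36.11 = 9.72 percentage points

9.7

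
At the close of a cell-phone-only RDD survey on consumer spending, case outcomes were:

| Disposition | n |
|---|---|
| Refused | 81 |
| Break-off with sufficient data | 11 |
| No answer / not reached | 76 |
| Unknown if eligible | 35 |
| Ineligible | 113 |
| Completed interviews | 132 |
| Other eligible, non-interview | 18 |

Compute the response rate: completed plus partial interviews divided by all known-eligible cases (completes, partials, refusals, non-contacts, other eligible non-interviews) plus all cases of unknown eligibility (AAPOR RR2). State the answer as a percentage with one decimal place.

Top → 132 + 11 = 143
Base → 132 + 11 + 81 + 76 + 18 + 35 = 353
RR2 = 143 / 353 = 0.4051

40.5%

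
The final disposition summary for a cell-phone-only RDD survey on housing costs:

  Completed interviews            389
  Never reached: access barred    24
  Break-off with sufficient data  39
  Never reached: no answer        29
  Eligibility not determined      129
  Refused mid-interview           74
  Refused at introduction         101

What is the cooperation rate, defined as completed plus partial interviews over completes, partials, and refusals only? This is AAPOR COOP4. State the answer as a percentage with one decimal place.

71.0%

Refusal or break-off = 101 + 74 = 175
Non-contacts = 29 + 24 = 53
Num = 389 + 39 = 428
Denominator = 389 + 39 + 175 = 603
COOP4 = 428 / 603 = 0.7098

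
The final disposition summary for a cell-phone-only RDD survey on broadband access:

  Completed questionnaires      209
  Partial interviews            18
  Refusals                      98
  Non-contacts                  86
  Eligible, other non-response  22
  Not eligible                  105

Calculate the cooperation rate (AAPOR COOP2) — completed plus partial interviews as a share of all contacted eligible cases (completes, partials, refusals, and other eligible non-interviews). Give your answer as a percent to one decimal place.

65.4%

Top: 209 + 18 = 227
Base: 209 + 18 + 98 + 22 = 347
COOP2 = 227 / 347 = 0.6542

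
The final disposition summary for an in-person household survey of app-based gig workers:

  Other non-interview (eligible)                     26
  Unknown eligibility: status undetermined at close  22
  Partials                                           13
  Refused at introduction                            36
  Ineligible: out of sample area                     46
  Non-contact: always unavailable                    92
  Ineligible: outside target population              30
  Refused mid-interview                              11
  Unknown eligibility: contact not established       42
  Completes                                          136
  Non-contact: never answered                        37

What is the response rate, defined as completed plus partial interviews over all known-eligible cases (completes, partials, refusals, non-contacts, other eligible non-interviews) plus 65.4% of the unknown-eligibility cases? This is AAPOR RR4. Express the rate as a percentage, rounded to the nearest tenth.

Refused = 36 + 11 = 47
No answer / not reached = 37 + 92 = 129
Eligibility not determined = 42 + 22 = 64
Ineligible = 30 + 46 = 76
Top → 136 + 13 = 149
Known eligible → 136 + 13 + 47 + 129 + 26 = 351
Eligible share of unknowns → 0.6540 × 64 = 41.86
Base → 351 + 41.86 = 392.86
RR4 = 149 / 392.86 = 0.3793

37.9%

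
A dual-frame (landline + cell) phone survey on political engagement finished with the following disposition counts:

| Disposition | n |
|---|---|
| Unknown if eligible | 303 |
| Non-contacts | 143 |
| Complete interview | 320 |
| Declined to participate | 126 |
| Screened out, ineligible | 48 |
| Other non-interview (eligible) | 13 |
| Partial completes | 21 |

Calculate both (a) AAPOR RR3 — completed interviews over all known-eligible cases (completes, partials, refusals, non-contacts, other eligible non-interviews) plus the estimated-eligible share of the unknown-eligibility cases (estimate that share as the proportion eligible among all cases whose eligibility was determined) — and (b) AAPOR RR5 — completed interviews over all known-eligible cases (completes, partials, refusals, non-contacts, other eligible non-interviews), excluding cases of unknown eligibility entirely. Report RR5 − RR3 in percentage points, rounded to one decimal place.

16.0

Num → 320
Determined eligible → 320 + 21 + 126 + 143 + 13 = 623
e = 623 / (623 + 48) = 623 / 671 = 0.9285
Estimated eligible among unknowns → 0.9285 × 303 = 281.34
Base → 623 + 281.34 = 904.34
RR3 = 320 / 904.34 = 0.3538
Base → 320 + 21 + 126 + 143 + 13 = 623
RR5 = 320 / 623 = 0.5136
Difference = 51.36 − 35.38 = 15.98 percentage points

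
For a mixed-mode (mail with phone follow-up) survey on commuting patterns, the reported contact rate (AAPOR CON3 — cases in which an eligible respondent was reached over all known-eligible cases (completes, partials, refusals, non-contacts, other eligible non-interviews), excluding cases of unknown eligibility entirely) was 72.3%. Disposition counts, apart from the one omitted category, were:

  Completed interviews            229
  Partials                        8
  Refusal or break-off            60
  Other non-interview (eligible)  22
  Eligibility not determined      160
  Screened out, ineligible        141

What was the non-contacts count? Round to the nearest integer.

122

Top = 229 + 8 + 60 + 22 = 319
CON3 = 319 / D = 0.723
D = 319 / 0.723 = 441.2
Other denominator terms total 319
non-contacts = 441.2 − 319 ≈ 122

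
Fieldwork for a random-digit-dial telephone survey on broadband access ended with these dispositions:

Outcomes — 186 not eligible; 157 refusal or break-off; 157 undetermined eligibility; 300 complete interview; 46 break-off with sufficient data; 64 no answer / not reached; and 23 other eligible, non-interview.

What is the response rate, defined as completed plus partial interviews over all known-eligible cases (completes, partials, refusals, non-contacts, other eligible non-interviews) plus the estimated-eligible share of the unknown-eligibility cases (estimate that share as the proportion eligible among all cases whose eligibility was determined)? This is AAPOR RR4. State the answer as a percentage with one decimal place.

Numerator: 300 + 46 = 346
Known eligible: 300 + 46 + 157 + 64 + 23 = 590
e = 590 / (590 + 186) = 590 / 776 = 0.7603
e × U: 0.7603 × 157 = 119.37
Base: 590 + 119.37 = 709.37
RR4 = 346 / 709.37 = 0.4878

48.8%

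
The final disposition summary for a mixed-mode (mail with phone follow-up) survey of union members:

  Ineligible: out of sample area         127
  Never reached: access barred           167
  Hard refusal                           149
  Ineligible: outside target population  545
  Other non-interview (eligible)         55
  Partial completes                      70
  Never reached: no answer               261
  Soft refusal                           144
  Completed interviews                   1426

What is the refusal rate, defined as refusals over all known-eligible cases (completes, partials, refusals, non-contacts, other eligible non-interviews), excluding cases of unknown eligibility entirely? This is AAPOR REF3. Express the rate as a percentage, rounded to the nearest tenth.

Refusals = 149 + 144 = 293
Non-contacts = 261 + 167 = 428
Not eligible = 545 + 127 = 672
Top → 293
Denominator → 1426 + 70 + 293 + 428 + 55 = 2272
REF3 = 293 / 2272 = 0.1290

12.9%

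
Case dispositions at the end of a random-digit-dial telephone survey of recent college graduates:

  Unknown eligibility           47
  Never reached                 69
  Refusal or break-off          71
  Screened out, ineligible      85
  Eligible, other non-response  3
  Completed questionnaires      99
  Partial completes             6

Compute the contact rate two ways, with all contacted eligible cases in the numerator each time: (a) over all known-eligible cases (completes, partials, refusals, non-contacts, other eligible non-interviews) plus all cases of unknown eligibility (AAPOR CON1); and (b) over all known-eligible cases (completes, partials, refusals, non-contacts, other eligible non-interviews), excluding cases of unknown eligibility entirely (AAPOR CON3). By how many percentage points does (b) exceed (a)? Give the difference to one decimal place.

11.5

Numerator = 99 + 6 + 71 + 3 = 179
Denom = 99 + 6 + 71 + 69 + 3 + 47 = 295
CON1 = 179 / 295 = 0.6068
Denom = 99 + 6 + 71 + 69 + 3 = 248
CON3 = 179 / 248 = 0.7218
Difference = 72.18 − 60.68 = 11.50 percentage points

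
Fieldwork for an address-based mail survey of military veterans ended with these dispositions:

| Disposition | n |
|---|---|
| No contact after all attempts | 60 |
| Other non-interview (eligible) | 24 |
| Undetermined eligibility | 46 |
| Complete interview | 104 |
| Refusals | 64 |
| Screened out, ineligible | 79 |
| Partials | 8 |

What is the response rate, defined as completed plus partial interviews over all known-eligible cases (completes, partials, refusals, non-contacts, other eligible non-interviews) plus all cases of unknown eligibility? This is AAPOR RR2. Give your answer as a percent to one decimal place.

36.6%

Top → 104 + 8 = 112
Base → 104 + 8 + 64 + 60 + 24 + 46 = 306
RR2 = 112 / 306 = 0.3660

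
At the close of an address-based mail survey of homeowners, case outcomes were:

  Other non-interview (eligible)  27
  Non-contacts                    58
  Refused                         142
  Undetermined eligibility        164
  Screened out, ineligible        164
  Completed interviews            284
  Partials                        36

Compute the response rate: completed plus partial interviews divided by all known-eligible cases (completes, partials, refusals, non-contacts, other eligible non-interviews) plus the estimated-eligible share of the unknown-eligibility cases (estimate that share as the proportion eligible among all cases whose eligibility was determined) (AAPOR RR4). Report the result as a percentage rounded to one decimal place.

Num = 284 + 36 = 320
Known eligible = 284 + 36 + 142 + 58 + 27 = 547
e = 547 / (547 + 164) = 547 / 711 = 0.7693
Eligible share of unknowns = 0.7693 × 164 = 126.17
Denom = 547 + 126.17 = 673.17
RR4 = 320 / 673.17 = 0.4754

47.5%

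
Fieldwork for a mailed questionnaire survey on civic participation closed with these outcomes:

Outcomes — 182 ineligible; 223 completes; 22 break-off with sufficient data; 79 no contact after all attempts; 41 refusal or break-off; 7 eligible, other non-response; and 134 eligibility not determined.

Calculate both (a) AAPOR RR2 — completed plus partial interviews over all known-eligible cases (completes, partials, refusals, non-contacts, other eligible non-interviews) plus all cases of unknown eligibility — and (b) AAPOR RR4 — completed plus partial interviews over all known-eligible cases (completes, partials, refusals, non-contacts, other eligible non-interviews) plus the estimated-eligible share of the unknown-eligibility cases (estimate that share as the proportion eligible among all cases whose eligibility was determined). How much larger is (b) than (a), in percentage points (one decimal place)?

Top → 223 + 22 = 245
Base → 223 + 22 + 41 + 79 + 7 + 134 = 506
RR2 = 245 / 506 = 0.4842
Known eligible → 223 + 22 + 41 + 79 + 7 = 372
e = 372 / (372 + 182) = 372 / 554 = 0.6715
Estimated eligible among unknowns → 0.6715 × 134 = 89.98
Base → 372 + 89.98 = 461.98
RR4 = 245 / 461.98 = 0.5303
Difference = 53.03 − 48.42 = 4.61 percentage points

4.6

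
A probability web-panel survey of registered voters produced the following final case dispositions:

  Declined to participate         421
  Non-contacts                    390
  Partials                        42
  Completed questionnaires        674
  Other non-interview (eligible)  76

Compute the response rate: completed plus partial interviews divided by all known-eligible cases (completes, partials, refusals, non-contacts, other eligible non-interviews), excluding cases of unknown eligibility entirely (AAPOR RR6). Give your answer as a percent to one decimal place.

Top = 674 + 42 = 716
Denom = 674 + 42 + 421 + 390 + 76 = 1603
RR6 = 716 / 1603 = 0.4467

44.7%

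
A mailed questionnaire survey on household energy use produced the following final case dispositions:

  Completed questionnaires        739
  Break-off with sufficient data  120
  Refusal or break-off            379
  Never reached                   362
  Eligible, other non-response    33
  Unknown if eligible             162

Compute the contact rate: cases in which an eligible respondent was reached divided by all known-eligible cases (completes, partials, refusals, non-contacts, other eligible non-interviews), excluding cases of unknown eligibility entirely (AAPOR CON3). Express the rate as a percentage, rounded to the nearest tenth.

77.8%

Numerator: 739 + 120 + 379 + 33 = 1271
Base: 739 + 120 + 379 + 362 + 33 = 1633
CON3 = 1271 / 1633 = 0.7783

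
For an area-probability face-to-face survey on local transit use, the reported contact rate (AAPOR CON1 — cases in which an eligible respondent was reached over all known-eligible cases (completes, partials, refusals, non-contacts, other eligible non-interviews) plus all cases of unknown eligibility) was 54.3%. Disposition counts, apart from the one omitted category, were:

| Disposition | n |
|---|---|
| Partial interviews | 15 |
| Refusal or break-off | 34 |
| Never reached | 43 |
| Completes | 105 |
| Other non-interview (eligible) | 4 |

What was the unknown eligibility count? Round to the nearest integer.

Num = 105 + 15 + 34 + 4 = 158
CON1 = 158 / D = 0.543
D = 158 / 0.543 = 291.0
Other denominator terms total 201
unknown eligibility = 291.0 − 201 ≈ 90

90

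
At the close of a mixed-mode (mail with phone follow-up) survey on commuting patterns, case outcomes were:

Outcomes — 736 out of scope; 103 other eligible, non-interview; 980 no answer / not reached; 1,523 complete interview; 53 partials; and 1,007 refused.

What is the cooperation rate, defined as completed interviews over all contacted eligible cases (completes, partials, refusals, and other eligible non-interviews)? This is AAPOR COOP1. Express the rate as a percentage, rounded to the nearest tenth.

Num: 1523
Denom: 1523 + 53 + 1007 + 103 = 2686
COOP1 = 1523 / 2686 = 0.5670

56.7%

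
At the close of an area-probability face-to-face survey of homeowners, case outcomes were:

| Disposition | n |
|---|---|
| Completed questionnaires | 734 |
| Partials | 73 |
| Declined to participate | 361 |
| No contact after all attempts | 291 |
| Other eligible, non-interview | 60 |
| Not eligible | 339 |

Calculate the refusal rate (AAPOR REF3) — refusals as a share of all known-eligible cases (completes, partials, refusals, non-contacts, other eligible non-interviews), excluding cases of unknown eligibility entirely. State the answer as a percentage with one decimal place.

Numerator: 361
Base: 734 + 73 + 361 + 291 + 60 = 1519
REF3 = 361 / 1519 = 0.2377

23.8%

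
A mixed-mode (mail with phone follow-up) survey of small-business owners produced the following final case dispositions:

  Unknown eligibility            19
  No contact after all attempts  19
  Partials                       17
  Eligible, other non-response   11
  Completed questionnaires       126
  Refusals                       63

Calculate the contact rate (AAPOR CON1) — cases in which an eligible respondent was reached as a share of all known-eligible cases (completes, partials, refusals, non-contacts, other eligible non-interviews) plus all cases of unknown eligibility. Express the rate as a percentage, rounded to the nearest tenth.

Numerator = 126 + 17 + 63 + 11 = 217
Denominator = 126 + 17 + 63 + 19 + 11 + 19 = 255
CON1 = 217 / 255 = 0.8510

85.1%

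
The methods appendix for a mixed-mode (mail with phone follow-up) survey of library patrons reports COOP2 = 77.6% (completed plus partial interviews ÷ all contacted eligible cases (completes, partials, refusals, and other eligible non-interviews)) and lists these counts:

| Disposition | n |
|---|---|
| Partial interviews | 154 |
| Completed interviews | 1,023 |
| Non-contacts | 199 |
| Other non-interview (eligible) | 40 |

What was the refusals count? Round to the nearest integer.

Numerator: 1023 + 154 = 1177
COOP2 = 1177 / D = 0.776
D = 1177 / 0.776 = 1516.8
Other denominator terms total 1217
refusals = 1516.8 − 1217 ≈ 300

300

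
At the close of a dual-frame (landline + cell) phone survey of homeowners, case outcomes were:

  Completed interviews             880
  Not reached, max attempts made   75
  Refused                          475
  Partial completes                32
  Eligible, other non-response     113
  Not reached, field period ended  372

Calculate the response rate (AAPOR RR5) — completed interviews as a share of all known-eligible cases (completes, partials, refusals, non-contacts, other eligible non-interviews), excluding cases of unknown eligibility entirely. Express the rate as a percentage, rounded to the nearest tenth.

45.2%

Never reached = 372 + 75 = 447
Numerator: 880
Base: 880 + 32 + 475 + 447 + 113 = 1947
RR5 = 880 / 1947 = 0.4520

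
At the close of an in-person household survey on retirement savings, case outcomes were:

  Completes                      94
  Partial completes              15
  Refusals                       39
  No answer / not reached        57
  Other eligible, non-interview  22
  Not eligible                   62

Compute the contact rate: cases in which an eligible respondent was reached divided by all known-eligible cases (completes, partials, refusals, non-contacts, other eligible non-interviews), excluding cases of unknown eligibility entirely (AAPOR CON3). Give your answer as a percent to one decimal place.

74.9%

Numerator = 94 + 15 + 39 + 22 = 170
Denom = 94 + 15 + 39 + 57 + 22 = 227
CON3 = 170 / 227 = 0.7489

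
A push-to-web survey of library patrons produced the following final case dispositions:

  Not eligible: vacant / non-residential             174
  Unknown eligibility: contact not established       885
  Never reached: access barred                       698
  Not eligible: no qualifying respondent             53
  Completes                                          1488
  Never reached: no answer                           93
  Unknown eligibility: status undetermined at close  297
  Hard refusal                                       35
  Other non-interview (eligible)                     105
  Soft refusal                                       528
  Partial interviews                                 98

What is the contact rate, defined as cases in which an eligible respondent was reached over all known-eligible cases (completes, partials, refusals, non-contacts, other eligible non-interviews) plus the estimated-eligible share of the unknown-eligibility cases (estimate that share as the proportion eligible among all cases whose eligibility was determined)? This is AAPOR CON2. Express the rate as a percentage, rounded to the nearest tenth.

Refused = 35 + 528 = 563
No contact after all attempts = 93 + 698 = 791
Eligibility not determined = 885 + 297 = 1182
Ineligible = 53 + 174 = 227
Numerator → 1488 + 98 + 563 + 105 = 2254
Eligible (known) → 1488 + 98 + 563 + 791 + 105 = 3045
e = 3045 / (3045 + 227) = 3045 / 3272 = 0.9306
Estimated eligible among unknowns → 0.9306 × 1182 = 1099.97
Base → 3045 + 1099.97 = 4144.97
CON2 = 2254 / 4144.97 = 0.5438

54.4%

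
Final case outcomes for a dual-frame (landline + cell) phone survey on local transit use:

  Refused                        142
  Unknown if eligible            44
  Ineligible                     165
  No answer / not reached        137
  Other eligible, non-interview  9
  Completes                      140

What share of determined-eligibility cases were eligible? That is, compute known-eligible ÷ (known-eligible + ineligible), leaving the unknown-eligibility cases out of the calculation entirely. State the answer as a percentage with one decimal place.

Eligible (known): 140 + 142 + 137 + 9 = 428
e = 428 / (428 + 165) = 428 / 593 = 0.7218

72.2%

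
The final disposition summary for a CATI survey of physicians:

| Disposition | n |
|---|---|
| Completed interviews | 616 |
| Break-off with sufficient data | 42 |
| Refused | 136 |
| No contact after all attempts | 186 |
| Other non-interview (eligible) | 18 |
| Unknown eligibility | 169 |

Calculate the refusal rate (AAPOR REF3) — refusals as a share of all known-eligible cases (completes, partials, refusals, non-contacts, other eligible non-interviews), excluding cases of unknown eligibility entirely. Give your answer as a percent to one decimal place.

13.6%

Top = 136
Denom = 616 + 42 + 136 + 186 + 18 = 998
REF3 = 136 / 998 = 0.1363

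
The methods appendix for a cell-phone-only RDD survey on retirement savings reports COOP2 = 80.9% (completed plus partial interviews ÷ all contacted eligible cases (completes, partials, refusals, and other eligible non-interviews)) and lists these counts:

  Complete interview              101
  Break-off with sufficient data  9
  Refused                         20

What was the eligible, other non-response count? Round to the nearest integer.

6

Top = 101 + 9 = 110
COOP2 = 110 / D = 0.809
D = 110 / 0.809 = 136.0
Rest of base = 130
eligible, other non-response = 136.0 − 130 ≈ 6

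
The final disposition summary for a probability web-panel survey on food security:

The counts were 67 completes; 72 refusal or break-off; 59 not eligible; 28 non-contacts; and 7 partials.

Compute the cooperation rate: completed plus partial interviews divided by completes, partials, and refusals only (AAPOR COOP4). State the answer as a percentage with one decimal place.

50.7%

Top: 67 + 7 = 74
Base: 67 + 7 + 72 = 146
COOP4 = 74 / 146 = 0.5068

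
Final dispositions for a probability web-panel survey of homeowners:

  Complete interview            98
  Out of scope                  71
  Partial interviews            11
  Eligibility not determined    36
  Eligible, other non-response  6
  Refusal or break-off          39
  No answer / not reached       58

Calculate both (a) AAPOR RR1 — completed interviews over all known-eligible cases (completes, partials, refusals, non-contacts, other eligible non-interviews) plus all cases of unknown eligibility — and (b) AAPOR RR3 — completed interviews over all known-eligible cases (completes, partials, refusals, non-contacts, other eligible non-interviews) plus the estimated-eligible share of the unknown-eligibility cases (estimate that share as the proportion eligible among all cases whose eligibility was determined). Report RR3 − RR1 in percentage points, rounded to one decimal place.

1.5

Top → 98
Denominator → 98 + 11 + 39 + 58 + 6 + 36 = 248
RR1 = 98 / 248 = 0.3952
Determined eligible → 98 + 11 + 39 + 58 + 6 = 212
e = 212 / (212 + 71) = 212 / 283 = 0.7491
Eligible share of unknowns → 0.7491 × 36 = 26.97
Denominator → 212 + 26.97 = 238.97
RR3 = 98 / 238.97 = 0.4101
Difference = 41.01 − 39.52 = 1.49 percentage points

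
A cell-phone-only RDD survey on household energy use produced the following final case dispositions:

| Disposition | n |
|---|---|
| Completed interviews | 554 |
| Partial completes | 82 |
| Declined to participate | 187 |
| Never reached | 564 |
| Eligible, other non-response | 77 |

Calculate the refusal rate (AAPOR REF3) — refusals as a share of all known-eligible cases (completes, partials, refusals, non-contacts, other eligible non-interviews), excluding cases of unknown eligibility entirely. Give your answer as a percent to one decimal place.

Numerator: 187
Denominator: 554 + 82 + 187 + 564 + 77 = 1464
REF3 = 187 / 1464 = 0.1277

12.8%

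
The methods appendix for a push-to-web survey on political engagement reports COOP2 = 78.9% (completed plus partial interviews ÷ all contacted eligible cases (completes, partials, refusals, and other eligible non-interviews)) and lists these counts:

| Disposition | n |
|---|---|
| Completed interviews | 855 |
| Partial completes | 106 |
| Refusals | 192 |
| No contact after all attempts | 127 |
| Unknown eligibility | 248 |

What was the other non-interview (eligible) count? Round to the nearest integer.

Numerator → 855 + 106 = 961
COOP2 = 961 / D = 0.789
D = 961 / 0.789 = 1218.0
Rest of base = 1153
other non-interview (eligible) = 1218.0 − 1153 ≈ 65

65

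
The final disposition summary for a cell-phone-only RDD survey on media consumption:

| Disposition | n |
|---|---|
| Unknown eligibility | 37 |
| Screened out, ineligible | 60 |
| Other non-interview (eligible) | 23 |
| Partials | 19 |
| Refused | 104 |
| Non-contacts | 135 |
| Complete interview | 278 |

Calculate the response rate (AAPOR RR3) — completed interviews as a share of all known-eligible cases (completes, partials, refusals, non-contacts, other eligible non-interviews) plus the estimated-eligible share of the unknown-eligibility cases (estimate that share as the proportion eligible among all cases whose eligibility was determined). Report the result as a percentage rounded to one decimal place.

Numerator = 278
Determined eligible = 278 + 19 + 104 + 135 + 23 = 559
e = 559 / (559 + 60) = 559 / 619 = 0.9031
e × U = 0.9031 × 37 = 33.41
Base = 559 + 33.41 = 592.41
RR3 = 278 / 592.41 = 0.4693

46.9%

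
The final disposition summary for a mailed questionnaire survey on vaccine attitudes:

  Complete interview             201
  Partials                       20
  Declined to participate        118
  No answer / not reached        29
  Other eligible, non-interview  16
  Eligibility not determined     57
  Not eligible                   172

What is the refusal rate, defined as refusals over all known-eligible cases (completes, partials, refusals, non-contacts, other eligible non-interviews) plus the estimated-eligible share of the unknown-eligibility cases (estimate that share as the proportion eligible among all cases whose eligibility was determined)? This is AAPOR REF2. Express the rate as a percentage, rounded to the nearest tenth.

Num = 118
Eligible (known) = 201 + 20 + 118 + 29 + 16 = 384
e = 384 / (384 + 172) = 384 / 556 = 0.6906
Eligible share of unknowns = 0.6906 × 57 = 39.36
Base = 384 + 39.36 = 423.36
REF2 = 118 / 423.36 = 0.2787

27.9%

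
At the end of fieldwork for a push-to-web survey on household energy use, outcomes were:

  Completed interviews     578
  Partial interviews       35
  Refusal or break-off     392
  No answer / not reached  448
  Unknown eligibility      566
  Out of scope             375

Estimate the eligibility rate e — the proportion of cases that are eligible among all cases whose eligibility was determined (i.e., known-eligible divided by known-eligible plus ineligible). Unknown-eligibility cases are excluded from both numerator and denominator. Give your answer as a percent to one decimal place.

Eligible (known): 578 + 35 + 392 + 448 = 1453
e = 1453 / (1453 + 375) = 1453 / 1828 = 0.7949

79.5%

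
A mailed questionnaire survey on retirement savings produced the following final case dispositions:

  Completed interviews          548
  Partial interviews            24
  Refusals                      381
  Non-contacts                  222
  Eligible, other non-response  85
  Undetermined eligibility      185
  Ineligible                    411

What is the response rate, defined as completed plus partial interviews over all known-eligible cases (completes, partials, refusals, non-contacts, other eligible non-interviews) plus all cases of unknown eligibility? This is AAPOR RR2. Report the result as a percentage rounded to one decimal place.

39.6%

Num = 548 + 24 = 572
Denom = 548 + 24 + 381 + 222 + 85 + 185 = 1445
RR2 = 572 / 1445 = 0.3958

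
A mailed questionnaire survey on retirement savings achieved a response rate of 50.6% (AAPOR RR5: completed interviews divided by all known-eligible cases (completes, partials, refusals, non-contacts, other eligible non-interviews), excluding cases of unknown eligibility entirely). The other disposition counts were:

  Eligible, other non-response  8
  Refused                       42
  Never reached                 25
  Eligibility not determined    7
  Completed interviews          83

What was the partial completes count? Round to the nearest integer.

RR5 = 83 / D = 0.506
D = 83 / 0.506 = 164.0
Remaining denominator categories sum to 158
partial completes = 164.0 − 158 ≈ 6

6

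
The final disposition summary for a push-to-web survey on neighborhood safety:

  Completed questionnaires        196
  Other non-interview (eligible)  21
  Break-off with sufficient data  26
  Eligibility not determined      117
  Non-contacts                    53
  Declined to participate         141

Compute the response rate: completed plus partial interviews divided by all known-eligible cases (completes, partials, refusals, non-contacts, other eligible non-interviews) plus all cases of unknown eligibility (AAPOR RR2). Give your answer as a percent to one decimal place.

40.1%

Num → 196 + 26 = 222
Denom → 196 + 26 + 141 + 53 + 21 + 117 = 554
RR2 = 222 / 554 = 0.4007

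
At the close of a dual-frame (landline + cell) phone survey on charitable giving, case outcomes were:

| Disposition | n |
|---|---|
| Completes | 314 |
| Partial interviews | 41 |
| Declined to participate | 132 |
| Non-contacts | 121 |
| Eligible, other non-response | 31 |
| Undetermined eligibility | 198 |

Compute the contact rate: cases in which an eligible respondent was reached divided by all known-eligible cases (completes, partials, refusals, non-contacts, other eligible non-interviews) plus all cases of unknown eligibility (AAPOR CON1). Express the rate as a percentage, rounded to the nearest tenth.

61.9%

Num: 314 + 41 + 132 + 31 = 518
Base: 314 + 41 + 132 + 121 + 31 + 198 = 837
CON1 = 518 / 837 = 0.6189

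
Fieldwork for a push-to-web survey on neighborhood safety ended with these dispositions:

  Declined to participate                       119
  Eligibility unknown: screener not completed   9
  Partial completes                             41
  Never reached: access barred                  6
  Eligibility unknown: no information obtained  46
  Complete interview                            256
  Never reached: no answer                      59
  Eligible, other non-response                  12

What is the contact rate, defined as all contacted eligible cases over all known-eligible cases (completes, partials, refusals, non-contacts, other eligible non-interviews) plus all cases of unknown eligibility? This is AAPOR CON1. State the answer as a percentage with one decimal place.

78.1%

No contact after all attempts = 59 + 6 = 65
Unknown eligibility = 9 + 46 = 55
Top: 256 + 41 + 119 + 12 = 428
Denominator: 256 + 41 + 119 + 65 + 12 + 55 = 548
CON1 = 428 / 548 = 0.7810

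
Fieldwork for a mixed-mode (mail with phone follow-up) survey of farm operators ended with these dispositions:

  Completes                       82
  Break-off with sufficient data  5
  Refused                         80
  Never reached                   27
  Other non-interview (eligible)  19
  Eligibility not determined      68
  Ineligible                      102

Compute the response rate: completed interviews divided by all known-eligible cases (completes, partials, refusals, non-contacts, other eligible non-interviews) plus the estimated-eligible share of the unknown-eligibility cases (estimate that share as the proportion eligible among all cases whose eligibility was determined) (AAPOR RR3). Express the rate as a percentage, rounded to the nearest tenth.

Top: 82
Determined eligible: 82 + 5 + 80 + 27 + 19 = 213
e = 213 / (213 + 102) = 213 / 315 = 0.6762
e × U: 0.6762 × 68 = 45.98
Denominator: 213 + 45.98 = 258.98
RR3 = 82 / 258.98 = 0.3166

31.7%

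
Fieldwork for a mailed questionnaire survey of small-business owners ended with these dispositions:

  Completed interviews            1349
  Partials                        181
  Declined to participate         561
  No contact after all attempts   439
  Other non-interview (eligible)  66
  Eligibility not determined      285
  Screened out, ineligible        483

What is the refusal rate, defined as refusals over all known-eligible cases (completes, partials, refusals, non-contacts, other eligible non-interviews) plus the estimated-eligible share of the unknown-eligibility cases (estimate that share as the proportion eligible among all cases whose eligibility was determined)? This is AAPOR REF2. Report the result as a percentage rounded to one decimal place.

Top → 561
Determined eligible → 1349 + 181 + 561 + 439 + 66 = 2596
e = 2596 / (2596 + 483) = 2596 / 3079 = 0.8431
Estimated eligible among unknowns → 0.8431 × 285 = 240.28
Denominator → 2596 + 240.28 = 2836.28
REF2 = 561 / 2836.28 = 0.1978

19.8%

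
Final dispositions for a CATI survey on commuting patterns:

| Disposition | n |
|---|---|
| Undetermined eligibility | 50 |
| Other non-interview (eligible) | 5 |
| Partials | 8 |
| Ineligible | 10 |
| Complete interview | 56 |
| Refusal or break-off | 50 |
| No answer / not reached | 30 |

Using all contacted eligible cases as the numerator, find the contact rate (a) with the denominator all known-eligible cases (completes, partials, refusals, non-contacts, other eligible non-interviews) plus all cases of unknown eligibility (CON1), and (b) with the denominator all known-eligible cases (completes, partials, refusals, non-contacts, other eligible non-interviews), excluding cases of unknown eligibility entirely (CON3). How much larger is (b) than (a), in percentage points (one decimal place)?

Top: 56 + 8 + 50 + 5 = 119
Denominator: 56 + 8 + 50 + 30 + 5 + 50 = 199
CON1 = 119 / 199 = 0.5980
Denominator: 56 + 8 + 50 + 30 + 5 = 149
CON3 = 119 / 149 = 0.7987
Difference = 79.87 − 59.80 = 20.07 percentage points

20.1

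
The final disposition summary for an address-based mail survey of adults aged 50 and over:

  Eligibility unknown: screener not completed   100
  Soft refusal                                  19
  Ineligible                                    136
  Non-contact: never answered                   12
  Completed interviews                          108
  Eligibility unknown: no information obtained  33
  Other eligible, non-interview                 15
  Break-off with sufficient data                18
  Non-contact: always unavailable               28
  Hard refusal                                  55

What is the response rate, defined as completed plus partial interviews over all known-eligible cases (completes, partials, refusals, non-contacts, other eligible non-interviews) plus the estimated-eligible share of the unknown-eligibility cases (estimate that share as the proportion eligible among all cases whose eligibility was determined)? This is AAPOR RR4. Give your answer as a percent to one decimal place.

36.9%

Refusals = 55 + 19 = 74
Never reached = 12 + 28 = 40
Unknown eligibility = 100 + 33 = 133
Top = 108 + 18 = 126
Determined eligible = 108 + 18 + 74 + 40 + 15 = 255
e = 255 / (255 + 136) = 255 / 391 = 0.6522
Estimated eligible among unknowns = 0.6522 × 133 = 86.74
Denom = 255 + 86.74 = 341.74
RR4 = 126 / 341.74 = 0.3687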